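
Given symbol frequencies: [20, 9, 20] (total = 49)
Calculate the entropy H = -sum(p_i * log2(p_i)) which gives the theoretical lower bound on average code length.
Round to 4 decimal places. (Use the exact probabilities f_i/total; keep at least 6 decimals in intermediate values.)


Per-symbol terms -p_i * log2(p_i) with p_i = f_i/49:
  p = 20/49 = 0.408163: log2(p) = -1.292782, -p*log2(p) = 0.527666
  p = 9/49 = 0.183673: log2(p) = -2.444785, -p*log2(p) = 0.449042
  p = 20/49 = 0.408163: log2(p) = -1.292782, -p*log2(p) = 0.527666
H = 0.527666 + 0.449042 + 0.527666 = 1.504374

H = 1.5044 bits/symbol


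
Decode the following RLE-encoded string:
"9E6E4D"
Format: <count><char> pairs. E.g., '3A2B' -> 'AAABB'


Expanding each <count><char> pair:
  9E -> 'EEEEEEEEE'
  6E -> 'EEEEEE'
  4D -> 'DDDD'

Decoded = EEEEEEEEEEEEEEEDDDD


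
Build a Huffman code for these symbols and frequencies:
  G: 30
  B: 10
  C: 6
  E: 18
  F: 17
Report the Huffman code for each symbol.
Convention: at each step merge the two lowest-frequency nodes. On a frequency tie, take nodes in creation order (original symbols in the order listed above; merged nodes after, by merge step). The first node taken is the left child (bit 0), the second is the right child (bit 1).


Huffman tree construction:
Step 1: Merge C(6) + B(10) = 16
Step 2: Merge (C+B)(16) + F(17) = 33
Step 3: Merge E(18) + G(30) = 48
Step 4: Merge ((C+B)+F)(33) + (E+G)(48) = 81
Read each symbol's code off the tree from the root (left child = 0, right child = 1).

Codes:
  G: 11 (length 2)
  B: 001 (length 3)
  C: 000 (length 3)
  E: 10 (length 2)
  F: 01 (length 2)
Average code length: 178/81 = 2.1975 bits/symbol


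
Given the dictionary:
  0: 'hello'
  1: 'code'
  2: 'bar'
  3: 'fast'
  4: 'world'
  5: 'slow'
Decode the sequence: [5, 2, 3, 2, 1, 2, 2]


Look up each index in the dictionary:
  5 -> 'slow'
  2 -> 'bar'
  3 -> 'fast'
  2 -> 'bar'
  1 -> 'code'
  2 -> 'bar'
  2 -> 'bar'

Decoded: "slow bar fast bar code bar bar"


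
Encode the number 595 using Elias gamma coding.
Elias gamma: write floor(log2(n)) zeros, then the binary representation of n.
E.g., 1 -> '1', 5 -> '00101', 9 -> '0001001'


num_bits = floor(log2(595)) + 1 = 10
leading_zeros = num_bits - 1 = 9
binary(595) = 1001010011

Elias gamma(595) = '000000000' + '1001010011' = 0000000001001010011 (19 bits)


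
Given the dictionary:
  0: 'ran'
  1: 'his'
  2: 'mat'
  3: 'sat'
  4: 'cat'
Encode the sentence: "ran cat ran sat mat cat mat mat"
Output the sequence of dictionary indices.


Look up each word in the dictionary:
  'ran' -> 0
  'cat' -> 4
  'ran' -> 0
  'sat' -> 3
  'mat' -> 2
  'cat' -> 4
  'mat' -> 2
  'mat' -> 2

Encoded: [0, 4, 0, 3, 2, 4, 2, 2]


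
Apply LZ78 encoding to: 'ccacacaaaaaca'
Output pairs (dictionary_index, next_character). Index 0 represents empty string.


LZ78 encoding steps:
Dictionary: {0: ''}
Step 1: w='' (idx 0), next='c' -> output (0, 'c'), add 'c' as idx 1
Step 2: w='c' (idx 1), next='a' -> output (1, 'a'), add 'ca' as idx 2
Step 3: w='ca' (idx 2), next='c' -> output (2, 'c'), add 'cac' as idx 3
Step 4: w='' (idx 0), next='a' -> output (0, 'a'), add 'a' as idx 4
Step 5: w='a' (idx 4), next='a' -> output (4, 'a'), add 'aa' as idx 5
Step 6: w='aa' (idx 5), next='c' -> output (5, 'c'), add 'aac' as idx 6
Step 7: w='a' (idx 4), end of input -> output (4, '')


Encoded: [(0, 'c'), (1, 'a'), (2, 'c'), (0, 'a'), (4, 'a'), (5, 'c'), (4, '')]


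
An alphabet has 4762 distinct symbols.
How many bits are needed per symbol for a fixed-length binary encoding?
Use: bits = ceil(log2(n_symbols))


log2(4762) = 12.2174
Bracket: 2^12 = 4096 < 4762 <= 2^13 = 8192
So ceil(log2(4762)) = 13

bits = ceil(log2(4762)) = ceil(12.2174) = 13 bits


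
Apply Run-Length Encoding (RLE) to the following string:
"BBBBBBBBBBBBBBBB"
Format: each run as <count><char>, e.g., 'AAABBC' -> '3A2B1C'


Scanning runs left to right:
  i=0: run of 'B' x 16 -> '16B'

RLE = 16B


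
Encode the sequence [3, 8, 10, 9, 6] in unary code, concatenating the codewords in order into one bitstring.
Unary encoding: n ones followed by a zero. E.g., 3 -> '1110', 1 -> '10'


Encode each number as n ones followed by a terminating 0:
  3 -> 1110 (4 bits)
  8 -> 111111110 (9 bits)
  10 -> 11111111110 (11 bits)
  9 -> 1111111110 (10 bits)
  6 -> 1111110 (7 bits)
Total length = 4 + 9 + 11 + 10 + 7 = 41 bits.

Unary([3, 8, 10, 9, 6]) = 11101111111101111111111011111111101111110 (41 bits)


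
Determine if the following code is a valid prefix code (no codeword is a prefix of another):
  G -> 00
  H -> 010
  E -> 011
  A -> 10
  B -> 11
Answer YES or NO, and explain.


Checking each pair (does one codeword prefix another?):
  G='00' vs H='010': no prefix
  G='00' vs E='011': no prefix
  G='00' vs A='10': no prefix
  G='00' vs B='11': no prefix
  H='010' vs G='00': no prefix
  H='010' vs E='011': no prefix
  H='010' vs A='10': no prefix
  H='010' vs B='11': no prefix
  E='011' vs G='00': no prefix
  E='011' vs H='010': no prefix
  E='011' vs A='10': no prefix
  E='011' vs B='11': no prefix
  A='10' vs G='00': no prefix
  A='10' vs H='010': no prefix
  A='10' vs E='011': no prefix
  A='10' vs B='11': no prefix
  B='11' vs G='00': no prefix
  B='11' vs H='010': no prefix
  B='11' vs E='011': no prefix
  B='11' vs A='10': no prefix
No violation found over all pairs.

YES -- this is a valid prefix code. No codeword is a prefix of any other codeword.


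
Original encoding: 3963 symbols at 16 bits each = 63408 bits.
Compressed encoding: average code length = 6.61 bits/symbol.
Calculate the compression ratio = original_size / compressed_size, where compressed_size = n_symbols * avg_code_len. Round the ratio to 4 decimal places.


original_size = n_symbols * orig_bits = 3963 * 16 = 63408 bits
compressed_size = n_symbols * avg_code_len = 3963 * 6.61 = 26195.43 bits
ratio = original_size / compressed_size = 63408 / 26195.43 = 2.4206

Compression ratio = 2.4206


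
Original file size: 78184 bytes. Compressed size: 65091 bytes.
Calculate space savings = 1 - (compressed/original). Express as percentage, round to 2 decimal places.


ratio = compressed/original = 65091/78184 = 0.832536
savings = 1 - ratio = 1 - 0.832536 = 0.167464
as a percentage: 0.167464 * 100 = 16.75%

Space savings = 1 - 65091/78184 = 16.75%


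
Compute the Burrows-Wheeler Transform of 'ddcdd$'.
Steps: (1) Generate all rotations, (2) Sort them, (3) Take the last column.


Rotations (sorted):
  0: $ddcdd -> last char: d
  1: cdd$dd -> last char: d
  2: d$ddcd -> last char: d
  3: dcdd$d -> last char: d
  4: dd$ddc -> last char: c
  5: ddcdd$ -> last char: $


BWT = ddddc$


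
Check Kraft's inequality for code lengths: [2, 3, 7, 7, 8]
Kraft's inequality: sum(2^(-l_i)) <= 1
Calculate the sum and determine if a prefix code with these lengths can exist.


Sum = 2^(-2) + 2^(-3) + 2^(-7) + 2^(-7) + 2^(-8)
    = 0.25 + 0.125 + 0.0078125 + 0.0078125 + 0.00390625
    = 101/256 = 0.39453125
Since 0.39453125 <= 1, Kraft's inequality IS satisfied.
A prefix code with these lengths CAN exist.

Kraft sum = 0.39453125. Satisfied.


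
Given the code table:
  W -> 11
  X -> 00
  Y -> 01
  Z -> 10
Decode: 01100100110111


Decoding:
01 -> Y
10 -> Z
01 -> Y
00 -> X
11 -> W
01 -> Y
11 -> W


Result: YZYXWYW


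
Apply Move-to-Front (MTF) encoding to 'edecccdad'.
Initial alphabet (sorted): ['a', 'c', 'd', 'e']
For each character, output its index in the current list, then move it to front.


MTF encoding:
'e': index 3 in ['a', 'c', 'd', 'e'] -> ['e', 'a', 'c', 'd']
'd': index 3 in ['e', 'a', 'c', 'd'] -> ['d', 'e', 'a', 'c']
'e': index 1 in ['d', 'e', 'a', 'c'] -> ['e', 'd', 'a', 'c']
'c': index 3 in ['e', 'd', 'a', 'c'] -> ['c', 'e', 'd', 'a']
'c': index 0 in ['c', 'e', 'd', 'a'] -> ['c', 'e', 'd', 'a']
'c': index 0 in ['c', 'e', 'd', 'a'] -> ['c', 'e', 'd', 'a']
'd': index 2 in ['c', 'e', 'd', 'a'] -> ['d', 'c', 'e', 'a']
'a': index 3 in ['d', 'c', 'e', 'a'] -> ['a', 'd', 'c', 'e']
'd': index 1 in ['a', 'd', 'c', 'e'] -> ['d', 'a', 'c', 'e']


Output: [3, 3, 1, 3, 0, 0, 2, 3, 1]


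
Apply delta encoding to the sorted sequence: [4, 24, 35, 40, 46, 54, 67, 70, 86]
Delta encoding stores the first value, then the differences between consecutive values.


First value: 4
Deltas:
  24 - 4 = 20
  35 - 24 = 11
  40 - 35 = 5
  46 - 40 = 6
  54 - 46 = 8
  67 - 54 = 13
  70 - 67 = 3
  86 - 70 = 16


Delta encoded: [4, 20, 11, 5, 6, 8, 13, 3, 16]


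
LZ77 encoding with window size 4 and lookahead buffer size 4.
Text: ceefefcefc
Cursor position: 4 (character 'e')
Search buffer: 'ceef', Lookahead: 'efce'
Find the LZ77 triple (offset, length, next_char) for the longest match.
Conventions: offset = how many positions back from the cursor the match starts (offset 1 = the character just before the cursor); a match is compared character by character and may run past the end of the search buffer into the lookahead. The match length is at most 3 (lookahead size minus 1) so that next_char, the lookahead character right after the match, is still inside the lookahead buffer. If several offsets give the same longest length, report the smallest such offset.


Try each offset into the search buffer:
  offset=1 (pos 3, char 'f'): match length 0
  offset=2 (pos 2, char 'e'): match length 2
  offset=3 (pos 1, char 'e'): match length 1
  offset=4 (pos 0, char 'c'): match length 0
Longest match has length 2 at offset 2.
next_char = character at position 4 + 2 = 6 -> 'c'

Best match: offset=2, length=2 (matching 'ef' starting at position 2)
LZ77 triple: (2, 2, 'c')


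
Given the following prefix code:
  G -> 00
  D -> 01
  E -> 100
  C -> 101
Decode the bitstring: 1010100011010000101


Decoding step by step:
Bits 101 -> C
Bits 01 -> D
Bits 00 -> G
Bits 01 -> D
Bits 101 -> C
Bits 00 -> G
Bits 00 -> G
Bits 101 -> C


Decoded message: CDGDCGGC


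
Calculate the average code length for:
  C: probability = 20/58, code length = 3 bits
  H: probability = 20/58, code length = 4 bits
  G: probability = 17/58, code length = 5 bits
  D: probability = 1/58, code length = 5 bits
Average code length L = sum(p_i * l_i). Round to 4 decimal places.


Weighted contributions p_i * l_i:
  C: (20/58) * 3 = 60/58
  H: (20/58) * 4 = 80/58
  G: (17/58) * 5 = 85/58
  D: (1/58) * 5 = 5/58
Sum = (60 + 80 + 85 + 5)/58 = 230/58

L = 230/58 = 3.9655 bits/symbol


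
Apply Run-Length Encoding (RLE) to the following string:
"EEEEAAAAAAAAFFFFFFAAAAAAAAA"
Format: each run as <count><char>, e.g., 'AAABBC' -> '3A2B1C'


Scanning runs left to right:
  i=0: run of 'E' x 4 -> '4E'
  i=4: run of 'A' x 8 -> '8A'
  i=12: run of 'F' x 6 -> '6F'
  i=18: run of 'A' x 9 -> '9A'

RLE = 4E8A6F9A


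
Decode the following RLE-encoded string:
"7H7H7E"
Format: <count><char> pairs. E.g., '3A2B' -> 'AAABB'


Expanding each <count><char> pair:
  7H -> 'HHHHHHH'
  7H -> 'HHHHHHH'
  7E -> 'EEEEEEE'

Decoded = HHHHHHHHHHHHHHEEEEEEE


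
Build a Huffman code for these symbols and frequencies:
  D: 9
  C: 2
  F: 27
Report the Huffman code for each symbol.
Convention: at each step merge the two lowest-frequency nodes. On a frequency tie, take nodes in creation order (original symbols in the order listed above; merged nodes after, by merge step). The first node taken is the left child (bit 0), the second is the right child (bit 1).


Huffman tree construction:
Step 1: Merge C(2) + D(9) = 11
Step 2: Merge (C+D)(11) + F(27) = 38
Read each symbol's code off the tree from the root (left child = 0, right child = 1).

Codes:
  D: 01 (length 2)
  C: 00 (length 2)
  F: 1 (length 1)
Average code length: 49/38 = 1.2895 bits/symbol


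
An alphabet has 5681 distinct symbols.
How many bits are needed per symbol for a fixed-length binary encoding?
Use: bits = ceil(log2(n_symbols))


log2(5681) = 12.4719
Bracket: 2^12 = 4096 < 5681 <= 2^13 = 8192
So ceil(log2(5681)) = 13

bits = ceil(log2(5681)) = ceil(12.4719) = 13 bits


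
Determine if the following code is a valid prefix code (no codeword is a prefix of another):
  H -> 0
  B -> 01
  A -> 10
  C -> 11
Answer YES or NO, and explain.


Checking each pair (does one codeword prefix another?):
  H='0' vs B='01': prefix -- VIOLATION

NO -- this is NOT a valid prefix code. H (0) is a prefix of B (01).


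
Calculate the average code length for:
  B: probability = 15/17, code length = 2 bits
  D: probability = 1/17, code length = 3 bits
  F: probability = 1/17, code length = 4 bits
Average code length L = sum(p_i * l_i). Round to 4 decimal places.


Weighted contributions p_i * l_i:
  B: (15/17) * 2 = 30/17
  D: (1/17) * 3 = 3/17
  F: (1/17) * 4 = 4/17
Sum = (30 + 3 + 4)/17 = 37/17

L = 37/17 = 2.1765 bits/symbol


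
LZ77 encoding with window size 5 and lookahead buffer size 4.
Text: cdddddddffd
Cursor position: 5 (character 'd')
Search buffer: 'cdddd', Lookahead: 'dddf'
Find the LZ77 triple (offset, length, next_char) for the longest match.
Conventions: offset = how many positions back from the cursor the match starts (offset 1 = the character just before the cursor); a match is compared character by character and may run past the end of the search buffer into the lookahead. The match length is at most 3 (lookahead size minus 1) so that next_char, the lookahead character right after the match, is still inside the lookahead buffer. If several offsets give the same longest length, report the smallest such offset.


Try each offset into the search buffer:
  offset=1 (pos 4, char 'd'): match length 3
  offset=2 (pos 3, char 'd'): match length 3
  offset=3 (pos 2, char 'd'): match length 3
  offset=4 (pos 1, char 'd'): match length 3
  offset=5 (pos 0, char 'c'): match length 0
Longest match has length 3, found at offsets 1, 2, 3, 4; take the smallest, offset 1.
next_char = character at position 5 + 3 = 8 -> 'f'

Best match: offset=1, length=3 (matching 'ddd' starting at position 4)
LZ77 triple: (1, 3, 'f')


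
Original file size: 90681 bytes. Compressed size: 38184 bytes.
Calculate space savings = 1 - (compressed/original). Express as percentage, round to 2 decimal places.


ratio = compressed/original = 38184/90681 = 0.42108
savings = 1 - ratio = 1 - 0.42108 = 0.57892
as a percentage: 0.57892 * 100 = 57.89%

Space savings = 1 - 38184/90681 = 57.89%


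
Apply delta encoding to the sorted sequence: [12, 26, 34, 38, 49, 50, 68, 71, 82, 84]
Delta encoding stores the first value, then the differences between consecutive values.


First value: 12
Deltas:
  26 - 12 = 14
  34 - 26 = 8
  38 - 34 = 4
  49 - 38 = 11
  50 - 49 = 1
  68 - 50 = 18
  71 - 68 = 3
  82 - 71 = 11
  84 - 82 = 2


Delta encoded: [12, 14, 8, 4, 11, 1, 18, 3, 11, 2]


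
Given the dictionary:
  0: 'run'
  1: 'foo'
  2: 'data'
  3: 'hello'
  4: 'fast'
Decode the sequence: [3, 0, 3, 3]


Look up each index in the dictionary:
  3 -> 'hello'
  0 -> 'run'
  3 -> 'hello'
  3 -> 'hello'

Decoded: "hello run hello hello"


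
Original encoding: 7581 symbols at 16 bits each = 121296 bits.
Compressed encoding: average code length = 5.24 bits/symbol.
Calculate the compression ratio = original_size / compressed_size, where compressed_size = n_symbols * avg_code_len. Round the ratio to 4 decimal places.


original_size = n_symbols * orig_bits = 7581 * 16 = 121296 bits
compressed_size = n_symbols * avg_code_len = 7581 * 5.24 = 39724.44 bits
ratio = original_size / compressed_size = 121296 / 39724.44 = 3.0534

Compression ratio = 3.0534


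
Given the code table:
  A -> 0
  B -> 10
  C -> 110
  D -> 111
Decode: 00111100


Decoding:
0 -> A
0 -> A
111 -> D
10 -> B
0 -> A


Result: AADBA


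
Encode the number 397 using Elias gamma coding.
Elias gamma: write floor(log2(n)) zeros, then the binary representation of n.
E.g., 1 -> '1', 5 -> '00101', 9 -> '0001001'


num_bits = floor(log2(397)) + 1 = 9
leading_zeros = num_bits - 1 = 8
binary(397) = 110001101

Elias gamma(397) = '00000000' + '110001101' = 00000000110001101 (17 bits)


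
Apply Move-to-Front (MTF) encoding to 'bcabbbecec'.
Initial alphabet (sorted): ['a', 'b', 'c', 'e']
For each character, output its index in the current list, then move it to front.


MTF encoding:
'b': index 1 in ['a', 'b', 'c', 'e'] -> ['b', 'a', 'c', 'e']
'c': index 2 in ['b', 'a', 'c', 'e'] -> ['c', 'b', 'a', 'e']
'a': index 2 in ['c', 'b', 'a', 'e'] -> ['a', 'c', 'b', 'e']
'b': index 2 in ['a', 'c', 'b', 'e'] -> ['b', 'a', 'c', 'e']
'b': index 0 in ['b', 'a', 'c', 'e'] -> ['b', 'a', 'c', 'e']
'b': index 0 in ['b', 'a', 'c', 'e'] -> ['b', 'a', 'c', 'e']
'e': index 3 in ['b', 'a', 'c', 'e'] -> ['e', 'b', 'a', 'c']
'c': index 3 in ['e', 'b', 'a', 'c'] -> ['c', 'e', 'b', 'a']
'e': index 1 in ['c', 'e', 'b', 'a'] -> ['e', 'c', 'b', 'a']
'c': index 1 in ['e', 'c', 'b', 'a'] -> ['c', 'e', 'b', 'a']


Output: [1, 2, 2, 2, 0, 0, 3, 3, 1, 1]


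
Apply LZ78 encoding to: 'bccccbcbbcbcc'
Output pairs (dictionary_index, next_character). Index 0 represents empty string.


LZ78 encoding steps:
Dictionary: {0: ''}
Step 1: w='' (idx 0), next='b' -> output (0, 'b'), add 'b' as idx 1
Step 2: w='' (idx 0), next='c' -> output (0, 'c'), add 'c' as idx 2
Step 3: w='c' (idx 2), next='c' -> output (2, 'c'), add 'cc' as idx 3
Step 4: w='c' (idx 2), next='b' -> output (2, 'b'), add 'cb' as idx 4
Step 5: w='cb' (idx 4), next='b' -> output (4, 'b'), add 'cbb' as idx 5
Step 6: w='cb' (idx 4), next='c' -> output (4, 'c'), add 'cbc' as idx 6
Step 7: w='c' (idx 2), end of input -> output (2, '')


Encoded: [(0, 'b'), (0, 'c'), (2, 'c'), (2, 'b'), (4, 'b'), (4, 'c'), (2, '')]


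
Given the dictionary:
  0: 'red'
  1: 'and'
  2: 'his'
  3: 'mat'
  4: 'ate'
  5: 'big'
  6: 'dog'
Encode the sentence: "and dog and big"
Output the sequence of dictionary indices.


Look up each word in the dictionary:
  'and' -> 1
  'dog' -> 6
  'and' -> 1
  'big' -> 5

Encoded: [1, 6, 1, 5]


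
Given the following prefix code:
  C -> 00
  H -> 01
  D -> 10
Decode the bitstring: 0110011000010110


Decoding step by step:
Bits 01 -> H
Bits 10 -> D
Bits 01 -> H
Bits 10 -> D
Bits 00 -> C
Bits 01 -> H
Bits 01 -> H
Bits 10 -> D


Decoded message: HDHDCHHD


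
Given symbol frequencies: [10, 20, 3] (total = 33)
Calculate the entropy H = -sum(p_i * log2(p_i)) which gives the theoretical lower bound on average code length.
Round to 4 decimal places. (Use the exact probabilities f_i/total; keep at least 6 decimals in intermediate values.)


Per-symbol terms -p_i * log2(p_i) with p_i = f_i/33:
  p = 10/33 = 0.303030: log2(p) = -1.722466, -p*log2(p) = 0.521959
  p = 20/33 = 0.606061: log2(p) = -0.722466, -p*log2(p) = 0.437858
  p = 3/33 = 0.090909: log2(p) = -3.459432, -p*log2(p) = 0.314494
H = 0.521959 + 0.437858 + 0.314494 = 1.274311

H = 1.2743 bits/symbol


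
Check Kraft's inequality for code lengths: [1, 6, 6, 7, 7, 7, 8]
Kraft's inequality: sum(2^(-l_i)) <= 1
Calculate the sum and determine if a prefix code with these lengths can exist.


Sum = 2^(-1) + 2^(-6) + 2^(-6) + 2^(-7) + 2^(-7) + 2^(-7) + 2^(-8)
    = 0.5 + 0.015625 + 0.015625 + 0.0078125 + 0.0078125 + 0.0078125 + 0.00390625
    = 143/256 = 0.55859375
Since 0.55859375 <= 1, Kraft's inequality IS satisfied.
A prefix code with these lengths CAN exist.

Kraft sum = 0.55859375. Satisfied.


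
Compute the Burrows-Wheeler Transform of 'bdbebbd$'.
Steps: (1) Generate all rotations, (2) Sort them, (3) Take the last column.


Rotations (sorted):
  0: $bdbebbd -> last char: d
  1: bbd$bdbe -> last char: e
  2: bd$bdbeb -> last char: b
  3: bdbebbd$ -> last char: $
  4: bebbd$bd -> last char: d
  5: d$bdbebb -> last char: b
  6: dbebbd$b -> last char: b
  7: ebbd$bdb -> last char: b


BWT = deb$dbbb


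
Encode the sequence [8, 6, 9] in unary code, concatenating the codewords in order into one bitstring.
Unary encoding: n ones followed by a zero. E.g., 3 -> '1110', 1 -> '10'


Encode each number as n ones followed by a terminating 0:
  8 -> 111111110 (9 bits)
  6 -> 1111110 (7 bits)
  9 -> 1111111110 (10 bits)
Total length = 9 + 7 + 10 = 26 bits.

Unary([8, 6, 9]) = 11111111011111101111111110 (26 bits)


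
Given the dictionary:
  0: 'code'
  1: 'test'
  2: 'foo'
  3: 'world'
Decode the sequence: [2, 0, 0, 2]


Look up each index in the dictionary:
  2 -> 'foo'
  0 -> 'code'
  0 -> 'code'
  2 -> 'foo'

Decoded: "foo code code foo"


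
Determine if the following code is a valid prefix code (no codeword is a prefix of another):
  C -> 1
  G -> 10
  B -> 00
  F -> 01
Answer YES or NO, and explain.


Checking each pair (does one codeword prefix another?):
  C='1' vs G='10': prefix -- VIOLATION

NO -- this is NOT a valid prefix code. C (1) is a prefix of G (10).


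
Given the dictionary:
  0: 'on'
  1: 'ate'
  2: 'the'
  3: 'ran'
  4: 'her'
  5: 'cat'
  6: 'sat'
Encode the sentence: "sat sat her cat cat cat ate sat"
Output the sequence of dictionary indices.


Look up each word in the dictionary:
  'sat' -> 6
  'sat' -> 6
  'her' -> 4
  'cat' -> 5
  'cat' -> 5
  'cat' -> 5
  'ate' -> 1
  'sat' -> 6

Encoded: [6, 6, 4, 5, 5, 5, 1, 6]


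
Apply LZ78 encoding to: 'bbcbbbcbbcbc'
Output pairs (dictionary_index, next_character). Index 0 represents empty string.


LZ78 encoding steps:
Dictionary: {0: ''}
Step 1: w='' (idx 0), next='b' -> output (0, 'b'), add 'b' as idx 1
Step 2: w='b' (idx 1), next='c' -> output (1, 'c'), add 'bc' as idx 2
Step 3: w='b' (idx 1), next='b' -> output (1, 'b'), add 'bb' as idx 3
Step 4: w='bc' (idx 2), next='b' -> output (2, 'b'), add 'bcb' as idx 4
Step 5: w='bcb' (idx 4), next='c' -> output (4, 'c'), add 'bcbc' as idx 5


Encoded: [(0, 'b'), (1, 'c'), (1, 'b'), (2, 'b'), (4, 'c')]


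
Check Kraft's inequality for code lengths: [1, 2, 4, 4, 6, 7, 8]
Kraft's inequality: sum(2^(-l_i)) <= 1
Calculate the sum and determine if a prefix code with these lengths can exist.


Sum = 2^(-1) + 2^(-2) + 2^(-4) + 2^(-4) + 2^(-6) + 2^(-7) + 2^(-8)
    = 0.5 + 0.25 + 0.0625 + 0.0625 + 0.015625 + 0.0078125 + 0.00390625
    = 231/256 = 0.90234375
Since 0.90234375 <= 1, Kraft's inequality IS satisfied.
A prefix code with these lengths CAN exist.

Kraft sum = 0.90234375. Satisfied.


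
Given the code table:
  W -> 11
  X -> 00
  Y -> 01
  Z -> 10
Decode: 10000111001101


Decoding:
10 -> Z
00 -> X
01 -> Y
11 -> W
00 -> X
11 -> W
01 -> Y


Result: ZXYWXWY


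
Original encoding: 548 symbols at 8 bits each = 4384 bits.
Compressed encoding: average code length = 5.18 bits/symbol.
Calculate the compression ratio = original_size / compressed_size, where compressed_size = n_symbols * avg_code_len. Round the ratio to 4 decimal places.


original_size = n_symbols * orig_bits = 548 * 8 = 4384 bits
compressed_size = n_symbols * avg_code_len = 548 * 5.18 = 2838.64 bits
ratio = original_size / compressed_size = 4384 / 2838.64 = 1.5444

Compression ratio = 1.5444


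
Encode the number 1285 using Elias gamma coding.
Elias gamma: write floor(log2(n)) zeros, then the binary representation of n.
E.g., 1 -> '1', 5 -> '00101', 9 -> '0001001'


num_bits = floor(log2(1285)) + 1 = 11
leading_zeros = num_bits - 1 = 10
binary(1285) = 10100000101

Elias gamma(1285) = '0000000000' + '10100000101' = 000000000010100000101 (21 bits)


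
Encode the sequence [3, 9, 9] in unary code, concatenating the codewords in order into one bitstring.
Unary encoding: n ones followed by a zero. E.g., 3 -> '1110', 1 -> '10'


Encode each number as n ones followed by a terminating 0:
  3 -> 1110 (4 bits)
  9 -> 1111111110 (10 bits)
  9 -> 1111111110 (10 bits)
Total length = 4 + 10 + 10 = 24 bits.

Unary([3, 9, 9]) = 111011111111101111111110 (24 bits)


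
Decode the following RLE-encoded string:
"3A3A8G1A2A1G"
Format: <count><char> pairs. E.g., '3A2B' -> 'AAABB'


Expanding each <count><char> pair:
  3A -> 'AAA'
  3A -> 'AAA'
  8G -> 'GGGGGGGG'
  1A -> 'A'
  2A -> 'AA'
  1G -> 'G'

Decoded = AAAAAAGGGGGGGGAAAG


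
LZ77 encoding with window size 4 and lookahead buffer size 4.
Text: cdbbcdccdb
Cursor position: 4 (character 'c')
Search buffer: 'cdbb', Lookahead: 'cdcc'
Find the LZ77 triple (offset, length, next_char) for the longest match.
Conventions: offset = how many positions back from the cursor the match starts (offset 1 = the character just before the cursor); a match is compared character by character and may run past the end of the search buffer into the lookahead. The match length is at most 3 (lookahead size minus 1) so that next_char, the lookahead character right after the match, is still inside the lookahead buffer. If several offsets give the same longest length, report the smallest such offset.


Try each offset into the search buffer:
  offset=1 (pos 3, char 'b'): match length 0
  offset=2 (pos 2, char 'b'): match length 0
  offset=3 (pos 1, char 'd'): match length 0
  offset=4 (pos 0, char 'c'): match length 2
Longest match has length 2 at offset 4.
next_char = character at position 4 + 2 = 6 -> 'c'

Best match: offset=4, length=2 (matching 'cd' starting at position 0)
LZ77 triple: (4, 2, 'c')


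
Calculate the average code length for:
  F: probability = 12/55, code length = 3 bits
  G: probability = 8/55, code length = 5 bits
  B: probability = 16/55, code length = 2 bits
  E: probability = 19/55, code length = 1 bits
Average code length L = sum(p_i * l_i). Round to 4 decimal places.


Weighted contributions p_i * l_i:
  F: (12/55) * 3 = 36/55
  G: (8/55) * 5 = 40/55
  B: (16/55) * 2 = 32/55
  E: (19/55) * 1 = 19/55
Sum = (36 + 40 + 32 + 19)/55 = 127/55

L = 127/55 = 2.3091 bits/symbol


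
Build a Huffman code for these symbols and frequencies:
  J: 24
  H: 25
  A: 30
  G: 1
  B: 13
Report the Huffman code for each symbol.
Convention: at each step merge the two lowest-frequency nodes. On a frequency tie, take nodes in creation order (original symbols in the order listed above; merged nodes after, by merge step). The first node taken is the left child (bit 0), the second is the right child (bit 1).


Huffman tree construction:
Step 1: Merge G(1) + B(13) = 14
Step 2: Merge (G+B)(14) + J(24) = 38
Step 3: Merge H(25) + A(30) = 55
Step 4: Merge ((G+B)+J)(38) + (H+A)(55) = 93
Read each symbol's code off the tree from the root (left child = 0, right child = 1).

Codes:
  J: 01 (length 2)
  H: 10 (length 2)
  A: 11 (length 2)
  G: 000 (length 3)
  B: 001 (length 3)
Average code length: 200/93 = 2.1505 bits/symbol


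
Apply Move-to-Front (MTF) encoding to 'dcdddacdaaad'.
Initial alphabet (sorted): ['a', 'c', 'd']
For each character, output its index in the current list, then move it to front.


MTF encoding:
'd': index 2 in ['a', 'c', 'd'] -> ['d', 'a', 'c']
'c': index 2 in ['d', 'a', 'c'] -> ['c', 'd', 'a']
'd': index 1 in ['c', 'd', 'a'] -> ['d', 'c', 'a']
'd': index 0 in ['d', 'c', 'a'] -> ['d', 'c', 'a']
'd': index 0 in ['d', 'c', 'a'] -> ['d', 'c', 'a']
'a': index 2 in ['d', 'c', 'a'] -> ['a', 'd', 'c']
'c': index 2 in ['a', 'd', 'c'] -> ['c', 'a', 'd']
'd': index 2 in ['c', 'a', 'd'] -> ['d', 'c', 'a']
'a': index 2 in ['d', 'c', 'a'] -> ['a', 'd', 'c']
'a': index 0 in ['a', 'd', 'c'] -> ['a', 'd', 'c']
'a': index 0 in ['a', 'd', 'c'] -> ['a', 'd', 'c']
'd': index 1 in ['a', 'd', 'c'] -> ['d', 'a', 'c']


Output: [2, 2, 1, 0, 0, 2, 2, 2, 2, 0, 0, 1]


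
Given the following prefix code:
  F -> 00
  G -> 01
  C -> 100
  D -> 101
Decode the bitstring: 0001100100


Decoding step by step:
Bits 00 -> F
Bits 01 -> G
Bits 100 -> C
Bits 100 -> C


Decoded message: FGCC


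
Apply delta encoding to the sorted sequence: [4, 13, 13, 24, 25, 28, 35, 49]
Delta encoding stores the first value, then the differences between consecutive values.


First value: 4
Deltas:
  13 - 4 = 9
  13 - 13 = 0
  24 - 13 = 11
  25 - 24 = 1
  28 - 25 = 3
  35 - 28 = 7
  49 - 35 = 14


Delta encoded: [4, 9, 0, 11, 1, 3, 7, 14]


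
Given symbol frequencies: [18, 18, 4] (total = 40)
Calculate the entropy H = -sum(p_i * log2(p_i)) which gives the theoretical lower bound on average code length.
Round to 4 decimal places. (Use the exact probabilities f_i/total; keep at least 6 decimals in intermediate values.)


Per-symbol terms -p_i * log2(p_i) with p_i = f_i/40:
  p = 18/40 = 0.450000: log2(p) = -1.152003, -p*log2(p) = 0.518401
  p = 18/40 = 0.450000: log2(p) = -1.152003, -p*log2(p) = 0.518401
  p = 4/40 = 0.100000: log2(p) = -3.321928, -p*log2(p) = 0.332193
H = 0.518401 + 0.518401 + 0.332193 = 1.368995

H = 1.369 bits/symbol


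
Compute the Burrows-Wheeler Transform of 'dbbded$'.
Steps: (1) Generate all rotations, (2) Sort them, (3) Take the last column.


Rotations (sorted):
  0: $dbbded -> last char: d
  1: bbded$d -> last char: d
  2: bded$db -> last char: b
  3: d$dbbde -> last char: e
  4: dbbded$ -> last char: $
  5: ded$dbb -> last char: b
  6: ed$dbbd -> last char: d


BWT = ddbe$bd


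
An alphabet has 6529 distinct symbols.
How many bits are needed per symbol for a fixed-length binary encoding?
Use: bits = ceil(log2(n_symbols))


log2(6529) = 12.6726
Bracket: 2^12 = 4096 < 6529 <= 2^13 = 8192
So ceil(log2(6529)) = 13

bits = ceil(log2(6529)) = ceil(12.6726) = 13 bits


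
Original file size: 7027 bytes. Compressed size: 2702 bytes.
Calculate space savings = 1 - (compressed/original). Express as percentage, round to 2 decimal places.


ratio = compressed/original = 2702/7027 = 0.384517
savings = 1 - ratio = 1 - 0.384517 = 0.615483
as a percentage: 0.615483 * 100 = 61.55%

Space savings = 1 - 2702/7027 = 61.55%


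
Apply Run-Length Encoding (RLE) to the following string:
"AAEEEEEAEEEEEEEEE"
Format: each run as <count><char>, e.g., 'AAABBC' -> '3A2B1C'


Scanning runs left to right:
  i=0: run of 'A' x 2 -> '2A'
  i=2: run of 'E' x 5 -> '5E'
  i=7: run of 'A' x 1 -> '1A'
  i=8: run of 'E' x 9 -> '9E'

RLE = 2A5E1A9E


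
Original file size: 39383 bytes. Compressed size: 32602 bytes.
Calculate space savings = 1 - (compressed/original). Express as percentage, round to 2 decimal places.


ratio = compressed/original = 32602/39383 = 0.827819
savings = 1 - ratio = 1 - 0.827819 = 0.172181
as a percentage: 0.172181 * 100 = 17.22%

Space savings = 1 - 32602/39383 = 17.22%


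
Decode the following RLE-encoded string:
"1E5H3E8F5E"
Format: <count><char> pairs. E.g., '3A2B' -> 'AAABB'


Expanding each <count><char> pair:
  1E -> 'E'
  5H -> 'HHHHH'
  3E -> 'EEE'
  8F -> 'FFFFFFFF'
  5E -> 'EEEEE'

Decoded = EHHHHHEEEFFFFFFFFEEEEE


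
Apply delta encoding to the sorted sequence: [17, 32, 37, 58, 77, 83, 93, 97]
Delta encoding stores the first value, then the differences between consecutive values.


First value: 17
Deltas:
  32 - 17 = 15
  37 - 32 = 5
  58 - 37 = 21
  77 - 58 = 19
  83 - 77 = 6
  93 - 83 = 10
  97 - 93 = 4


Delta encoded: [17, 15, 5, 21, 19, 6, 10, 4]


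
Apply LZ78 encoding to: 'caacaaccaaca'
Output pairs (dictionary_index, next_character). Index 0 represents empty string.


LZ78 encoding steps:
Dictionary: {0: ''}
Step 1: w='' (idx 0), next='c' -> output (0, 'c'), add 'c' as idx 1
Step 2: w='' (idx 0), next='a' -> output (0, 'a'), add 'a' as idx 2
Step 3: w='a' (idx 2), next='c' -> output (2, 'c'), add 'ac' as idx 3
Step 4: w='a' (idx 2), next='a' -> output (2, 'a'), add 'aa' as idx 4
Step 5: w='c' (idx 1), next='c' -> output (1, 'c'), add 'cc' as idx 5
Step 6: w='aa' (idx 4), next='c' -> output (4, 'c'), add 'aac' as idx 6
Step 7: w='a' (idx 2), end of input -> output (2, '')


Encoded: [(0, 'c'), (0, 'a'), (2, 'c'), (2, 'a'), (1, 'c'), (4, 'c'), (2, '')]


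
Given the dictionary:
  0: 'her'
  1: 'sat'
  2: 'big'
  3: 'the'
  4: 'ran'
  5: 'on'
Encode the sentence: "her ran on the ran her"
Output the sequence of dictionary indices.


Look up each word in the dictionary:
  'her' -> 0
  'ran' -> 4
  'on' -> 5
  'the' -> 3
  'ran' -> 4
  'her' -> 0

Encoded: [0, 4, 5, 3, 4, 0]


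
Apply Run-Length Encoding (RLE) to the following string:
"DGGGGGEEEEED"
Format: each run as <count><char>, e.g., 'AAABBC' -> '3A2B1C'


Scanning runs left to right:
  i=0: run of 'D' x 1 -> '1D'
  i=1: run of 'G' x 5 -> '5G'
  i=6: run of 'E' x 5 -> '5E'
  i=11: run of 'D' x 1 -> '1D'

RLE = 1D5G5E1D


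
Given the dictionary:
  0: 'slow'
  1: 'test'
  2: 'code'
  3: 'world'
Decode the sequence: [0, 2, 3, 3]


Look up each index in the dictionary:
  0 -> 'slow'
  2 -> 'code'
  3 -> 'world'
  3 -> 'world'

Decoded: "slow code world world"


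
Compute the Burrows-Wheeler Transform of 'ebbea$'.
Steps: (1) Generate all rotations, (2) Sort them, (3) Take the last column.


Rotations (sorted):
  0: $ebbea -> last char: a
  1: a$ebbe -> last char: e
  2: bbea$e -> last char: e
  3: bea$eb -> last char: b
  4: ea$ebb -> last char: b
  5: ebbea$ -> last char: $


BWT = aeebb$


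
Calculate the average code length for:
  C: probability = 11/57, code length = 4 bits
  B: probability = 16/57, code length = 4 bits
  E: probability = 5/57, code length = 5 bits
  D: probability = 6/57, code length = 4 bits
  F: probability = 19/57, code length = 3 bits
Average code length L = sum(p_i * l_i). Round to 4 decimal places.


Weighted contributions p_i * l_i:
  C: (11/57) * 4 = 44/57
  B: (16/57) * 4 = 64/57
  E: (5/57) * 5 = 25/57
  D: (6/57) * 4 = 24/57
  F: (19/57) * 3 = 57/57
Sum = (44 + 64 + 25 + 24 + 57)/57 = 214/57

L = 214/57 = 3.7544 bits/symbol


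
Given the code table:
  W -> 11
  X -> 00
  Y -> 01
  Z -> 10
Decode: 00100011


Decoding:
00 -> X
10 -> Z
00 -> X
11 -> W


Result: XZXW


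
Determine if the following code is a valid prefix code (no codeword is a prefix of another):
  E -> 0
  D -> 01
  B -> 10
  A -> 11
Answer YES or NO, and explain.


Checking each pair (does one codeword prefix another?):
  E='0' vs D='01': prefix -- VIOLATION

NO -- this is NOT a valid prefix code. E (0) is a prefix of D (01).


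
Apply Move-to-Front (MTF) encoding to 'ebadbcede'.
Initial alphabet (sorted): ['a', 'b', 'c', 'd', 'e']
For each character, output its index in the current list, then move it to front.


MTF encoding:
'e': index 4 in ['a', 'b', 'c', 'd', 'e'] -> ['e', 'a', 'b', 'c', 'd']
'b': index 2 in ['e', 'a', 'b', 'c', 'd'] -> ['b', 'e', 'a', 'c', 'd']
'a': index 2 in ['b', 'e', 'a', 'c', 'd'] -> ['a', 'b', 'e', 'c', 'd']
'd': index 4 in ['a', 'b', 'e', 'c', 'd'] -> ['d', 'a', 'b', 'e', 'c']
'b': index 2 in ['d', 'a', 'b', 'e', 'c'] -> ['b', 'd', 'a', 'e', 'c']
'c': index 4 in ['b', 'd', 'a', 'e', 'c'] -> ['c', 'b', 'd', 'a', 'e']
'e': index 4 in ['c', 'b', 'd', 'a', 'e'] -> ['e', 'c', 'b', 'd', 'a']
'd': index 3 in ['e', 'c', 'b', 'd', 'a'] -> ['d', 'e', 'c', 'b', 'a']
'e': index 1 in ['d', 'e', 'c', 'b', 'a'] -> ['e', 'd', 'c', 'b', 'a']


Output: [4, 2, 2, 4, 2, 4, 4, 3, 1]


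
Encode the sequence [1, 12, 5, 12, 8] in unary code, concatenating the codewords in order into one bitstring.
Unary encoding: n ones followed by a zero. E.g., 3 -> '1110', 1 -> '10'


Encode each number as n ones followed by a terminating 0:
  1 -> 10 (2 bits)
  12 -> 1111111111110 (13 bits)
  5 -> 111110 (6 bits)
  12 -> 1111111111110 (13 bits)
  8 -> 111111110 (9 bits)
Total length = 2 + 13 + 6 + 13 + 9 = 43 bits.

Unary([1, 12, 5, 12, 8]) = 1011111111111101111101111111111110111111110 (43 bits)


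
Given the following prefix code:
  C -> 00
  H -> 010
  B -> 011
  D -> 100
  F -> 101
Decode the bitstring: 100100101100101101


Decoding step by step:
Bits 100 -> D
Bits 100 -> D
Bits 101 -> F
Bits 100 -> D
Bits 101 -> F
Bits 101 -> F


Decoded message: DDFDFF


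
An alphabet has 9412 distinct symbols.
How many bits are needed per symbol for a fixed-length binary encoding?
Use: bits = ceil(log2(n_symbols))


log2(9412) = 13.2003
Bracket: 2^13 = 8192 < 9412 <= 2^14 = 16384
So ceil(log2(9412)) = 14

bits = ceil(log2(9412)) = ceil(13.2003) = 14 bits


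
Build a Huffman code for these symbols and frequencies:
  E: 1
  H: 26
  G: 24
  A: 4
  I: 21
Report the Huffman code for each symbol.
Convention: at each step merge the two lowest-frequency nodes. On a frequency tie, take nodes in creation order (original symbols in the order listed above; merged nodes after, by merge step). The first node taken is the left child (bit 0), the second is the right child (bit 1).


Huffman tree construction:
Step 1: Merge E(1) + A(4) = 5
Step 2: Merge (E+A)(5) + I(21) = 26
Step 3: Merge G(24) + H(26) = 50
Step 4: Merge ((E+A)+I)(26) + (G+H)(50) = 76
Read each symbol's code off the tree from the root (left child = 0, right child = 1).

Codes:
  E: 000 (length 3)
  H: 11 (length 2)
  G: 10 (length 2)
  A: 001 (length 3)
  I: 01 (length 2)
Average code length: 157/76 = 2.0658 bits/symbol


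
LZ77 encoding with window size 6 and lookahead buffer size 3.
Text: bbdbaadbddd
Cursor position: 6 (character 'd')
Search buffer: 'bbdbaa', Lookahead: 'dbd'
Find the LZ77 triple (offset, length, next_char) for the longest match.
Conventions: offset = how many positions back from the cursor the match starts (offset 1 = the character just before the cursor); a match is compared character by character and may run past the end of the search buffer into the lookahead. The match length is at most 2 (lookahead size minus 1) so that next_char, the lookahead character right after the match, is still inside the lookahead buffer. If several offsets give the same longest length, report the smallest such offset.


Try each offset into the search buffer:
  offset=1 (pos 5, char 'a'): match length 0
  offset=2 (pos 4, char 'a'): match length 0
  offset=3 (pos 3, char 'b'): match length 0
  offset=4 (pos 2, char 'd'): match length 2
  offset=5 (pos 1, char 'b'): match length 0
  offset=6 (pos 0, char 'b'): match length 0
Longest match has length 2 at offset 4.
next_char = character at position 6 + 2 = 8 -> 'd'

Best match: offset=4, length=2 (matching 'db' starting at position 2)
LZ77 triple: (4, 2, 'd')


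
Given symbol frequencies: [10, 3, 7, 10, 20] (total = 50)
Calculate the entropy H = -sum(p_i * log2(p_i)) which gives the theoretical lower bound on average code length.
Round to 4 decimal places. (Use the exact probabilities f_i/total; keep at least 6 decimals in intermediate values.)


Per-symbol terms -p_i * log2(p_i) with p_i = f_i/50:
  p = 10/50 = 0.200000: log2(p) = -2.321928, -p*log2(p) = 0.464386
  p = 3/50 = 0.060000: log2(p) = -4.058894, -p*log2(p) = 0.243534
  p = 7/50 = 0.140000: log2(p) = -2.836501, -p*log2(p) = 0.397110
  p = 10/50 = 0.200000: log2(p) = -2.321928, -p*log2(p) = 0.464386
  p = 20/50 = 0.400000: log2(p) = -1.321928, -p*log2(p) = 0.528771
H = 0.464386 + 0.243534 + 0.397110 + 0.464386 + 0.528771 = 2.098187

H = 2.0982 bits/symbol


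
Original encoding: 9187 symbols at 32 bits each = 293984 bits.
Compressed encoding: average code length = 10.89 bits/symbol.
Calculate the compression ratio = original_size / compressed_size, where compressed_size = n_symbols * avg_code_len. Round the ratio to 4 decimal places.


original_size = n_symbols * orig_bits = 9187 * 32 = 293984 bits
compressed_size = n_symbols * avg_code_len = 9187 * 10.89 = 100046.43 bits
ratio = original_size / compressed_size = 293984 / 100046.43 = 2.9385

Compression ratio = 2.9385


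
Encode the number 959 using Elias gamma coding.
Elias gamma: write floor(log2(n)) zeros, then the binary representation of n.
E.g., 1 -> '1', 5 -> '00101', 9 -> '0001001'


num_bits = floor(log2(959)) + 1 = 10
leading_zeros = num_bits - 1 = 9
binary(959) = 1110111111

Elias gamma(959) = '000000000' + '1110111111' = 0000000001110111111 (19 bits)


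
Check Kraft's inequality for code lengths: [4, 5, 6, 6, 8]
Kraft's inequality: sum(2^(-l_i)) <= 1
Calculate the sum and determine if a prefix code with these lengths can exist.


Sum = 2^(-4) + 2^(-5) + 2^(-6) + 2^(-6) + 2^(-8)
    = 0.0625 + 0.03125 + 0.015625 + 0.015625 + 0.00390625
    = 33/256 = 0.12890625
Since 0.12890625 <= 1, Kraft's inequality IS satisfied.
A prefix code with these lengths CAN exist.

Kraft sum = 0.12890625. Satisfied.


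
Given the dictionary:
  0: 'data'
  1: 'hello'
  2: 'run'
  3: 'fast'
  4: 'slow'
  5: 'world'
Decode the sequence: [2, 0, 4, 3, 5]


Look up each index in the dictionary:
  2 -> 'run'
  0 -> 'data'
  4 -> 'slow'
  3 -> 'fast'
  5 -> 'world'

Decoded: "run data slow fast world"


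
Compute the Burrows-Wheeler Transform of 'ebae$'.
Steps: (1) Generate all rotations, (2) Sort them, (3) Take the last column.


Rotations (sorted):
  0: $ebae -> last char: e
  1: ae$eb -> last char: b
  2: bae$e -> last char: e
  3: e$eba -> last char: a
  4: ebae$ -> last char: $


BWT = ebea$
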